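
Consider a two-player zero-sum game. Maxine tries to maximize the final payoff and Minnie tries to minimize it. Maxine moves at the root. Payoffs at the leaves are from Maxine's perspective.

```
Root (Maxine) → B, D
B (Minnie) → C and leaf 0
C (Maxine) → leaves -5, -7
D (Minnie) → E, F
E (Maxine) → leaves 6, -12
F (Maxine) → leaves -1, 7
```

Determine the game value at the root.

6

C (Maxine): max(-5, -7) = -5
B (Minnie): min(-5, 0) = -5
E (Maxine): max(6, -12) = 6
F (Maxine): max(-1, 7) = 7
D (Minnie): min(6, 7) = 6
Root (Maxine): max(-5, 6) = 6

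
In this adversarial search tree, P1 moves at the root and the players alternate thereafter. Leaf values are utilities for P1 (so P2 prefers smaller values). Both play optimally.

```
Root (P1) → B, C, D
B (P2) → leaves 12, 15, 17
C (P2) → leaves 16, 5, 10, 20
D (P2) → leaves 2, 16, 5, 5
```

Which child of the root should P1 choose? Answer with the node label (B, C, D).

B (P2): min(12, 15, 17) = 12
C (P2): min(16, 5, 10, 20) = 5
D (P2): min(2, 16, 5, 5) = 2
Root (P1): max(12, 5, 2) = 12
P1 picks the child with the highest value: B (value 12).

B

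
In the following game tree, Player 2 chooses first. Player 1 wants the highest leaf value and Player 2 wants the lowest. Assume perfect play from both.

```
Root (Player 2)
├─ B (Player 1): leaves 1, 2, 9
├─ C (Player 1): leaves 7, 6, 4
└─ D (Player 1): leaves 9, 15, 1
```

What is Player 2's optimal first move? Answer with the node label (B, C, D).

C

B (Player 1): max(1, 2, 9) = 9
C (Player 1): max(7, 6, 4) = 7
D (Player 1): max(9, 15, 1) = 15
Root (Player 2): min(9, 7, 15) = 7
Player 2 picks the child with the lowest value: C (value 7).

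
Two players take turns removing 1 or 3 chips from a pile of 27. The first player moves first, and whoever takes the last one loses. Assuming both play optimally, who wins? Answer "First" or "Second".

Second

W/L table (W = player to move can force a win):
i:   0  1  2  3  4  5  6  7  8  9 10 11 12 13 14 15 16 17 18 19 20 21 22 23 24 25 26 27
     W  L  W  L  W  L  W  L  W  L  W  L  W  L  W  L  W  L  W  L  W  L  W  L  W  L  W  L
Position 27 is L, so the second player wins.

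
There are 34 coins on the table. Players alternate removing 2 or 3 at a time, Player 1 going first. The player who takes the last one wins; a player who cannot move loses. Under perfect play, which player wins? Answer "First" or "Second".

First

Mark each pile size as W (mover wins) or L (mover loses):
i:   0  1  2  3  4  5  6  7  8  9 10 11 12 13 14 15 16 17 18 19 20 21 22 23 24 25 26 27 28 29 30 31 32 33 34
     L  L  W  W  W  L  L  W  W  W  L  L  W  W  W  L  L  W  W  W  L  L  W  W  W  L  L  W  W  W  L  L  W  W  W
Position 34 is W, so the first player wins.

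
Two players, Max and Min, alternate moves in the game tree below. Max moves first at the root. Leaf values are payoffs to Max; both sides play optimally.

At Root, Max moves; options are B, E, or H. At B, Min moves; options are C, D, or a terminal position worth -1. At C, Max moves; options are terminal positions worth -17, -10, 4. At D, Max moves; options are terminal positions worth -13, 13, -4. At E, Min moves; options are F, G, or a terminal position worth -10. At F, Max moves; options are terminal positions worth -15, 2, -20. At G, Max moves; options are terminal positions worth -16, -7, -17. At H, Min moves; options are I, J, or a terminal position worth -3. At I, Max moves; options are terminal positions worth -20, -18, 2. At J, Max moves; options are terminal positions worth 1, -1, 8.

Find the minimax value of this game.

-1

C (Max): max(-17, -10, 4) = 4
D (Max): max(-13, 13, -4) = 13
B (Min): min(4, 13, -1) = -1
F (Max): max(-15, 2, -20) = 2
G (Max): max(-16, -7, -17) = -7
E (Min): min(2, -7, -10) = -10
I (Max): max(-20, -18, 2) = 2
J (Max): max(1, -1, 8) = 8
H (Min): min(2, 8, -3) = -3
Root (Max): max(-1, -10, -3) = -1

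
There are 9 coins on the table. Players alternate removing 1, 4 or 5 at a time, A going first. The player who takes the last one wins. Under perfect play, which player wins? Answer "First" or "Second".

i:   0  1  2  3  4  5  6  7  8  9
     L  W  L  W  W  W  W  W  L  W
Position 9 is W, so the first player wins.

First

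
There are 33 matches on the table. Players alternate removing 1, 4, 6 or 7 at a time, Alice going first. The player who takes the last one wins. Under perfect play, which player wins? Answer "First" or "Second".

First

Positions where the player to move wins (W) vs loses (L):
i:   0  1  2  3  4  5  6  7  8  9 10 11 12 13 14 15 16 17 18 19 20 21 22 23 24 25 26 27 28 29 30 31 32 33
     L  W  L  W  W  L  W  W  W  W  L  W  W  L  W  L  W  W  L  W  W  W  W  L  W  W  L  W  L  W  W  L  W  W
Position 33 is W, so the first player wins.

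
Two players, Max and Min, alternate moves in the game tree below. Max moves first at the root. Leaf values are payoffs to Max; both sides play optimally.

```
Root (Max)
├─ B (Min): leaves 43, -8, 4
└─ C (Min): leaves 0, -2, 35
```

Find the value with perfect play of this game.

B (Min): min(43, -8, 4) = -8
C (Min): min(0, -2, 35) = -2
Root (Max): max(-8, -2) = -2

-2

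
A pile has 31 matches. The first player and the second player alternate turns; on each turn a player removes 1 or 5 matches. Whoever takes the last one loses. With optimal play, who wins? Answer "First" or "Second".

Second

Compute winning (W) and losing (L) positions by backward induction:
i:   0  1  2  3  4  5  6  7  8  9 10 11 12 13 14 15 16 17 18 19 20 21 22 23 24 25 26 27 28 29 30 31
     W  L  W  L  W  L  W  L  W  L  W  L  W  L  W  L  W  L  W  L  W  L  W  L  W  L  W  L  W  L  W  L
Position 31 is L, so the second player wins.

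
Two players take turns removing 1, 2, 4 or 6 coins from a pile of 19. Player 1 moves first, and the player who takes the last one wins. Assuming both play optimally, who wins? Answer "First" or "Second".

Second

i:   0  1  2  3  4  5  6  7  8  9 10 11 12 13 14 15 16 17 18 19
     L  W  W  L  W  W  W  W  L  W  W  L  W  W  W  W  L  W  W  L
Position 19 is L, so the second player wins.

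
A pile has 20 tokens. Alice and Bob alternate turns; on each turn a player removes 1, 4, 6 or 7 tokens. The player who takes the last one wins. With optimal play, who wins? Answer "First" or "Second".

i:   0  1  2  3  4  5  6  7  8  9 10 11 12 13 14 15 16 17 18 19 20
     L  W  L  W  W  L  W  W  W  W  L  W  W  L  W  L  W  W  L  W  W
Position 20 is W, so the first player wins.

First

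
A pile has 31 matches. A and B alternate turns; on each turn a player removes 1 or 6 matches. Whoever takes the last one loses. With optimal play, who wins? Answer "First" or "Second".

Second

W/L table (W = player to move can force a win):
i:   0  1  2  3  4  5  6  7  8  9 10 11 12 13 14 15 16 17 18 19 20 21 22 23 24 25 26 27 28 29 30 31
     W  L  W  L  W  L  W  W  L  W  L  W  L  W  W  L  W  L  W  L  W  W  L  W  L  W  L  W  W  L  W  L
Position 31 is L, so the second player wins.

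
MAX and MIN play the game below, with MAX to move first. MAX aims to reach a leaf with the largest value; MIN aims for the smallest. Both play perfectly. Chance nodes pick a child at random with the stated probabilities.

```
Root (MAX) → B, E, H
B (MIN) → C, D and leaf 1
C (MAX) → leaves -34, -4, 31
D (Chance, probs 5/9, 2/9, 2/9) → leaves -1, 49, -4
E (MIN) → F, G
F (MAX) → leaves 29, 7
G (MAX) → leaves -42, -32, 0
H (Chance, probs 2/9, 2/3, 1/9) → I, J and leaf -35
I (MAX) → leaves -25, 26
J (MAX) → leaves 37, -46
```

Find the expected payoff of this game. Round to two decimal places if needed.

26.56

C (MAX): max(-34, -4, 31) = 31
D (Chance): 5/9·-1 + 2/9·49 + 2/9·-4 = 9.44
B (MIN): min(31, 9.44, 1) = 1
F (MAX): max(29, 7) = 29
G (MAX): max(-42, -32, 0) = 0
E (MIN): min(29, 0) = 0
I (MAX): max(-25, 26) = 26
J (MAX): max(37, -46) = 37
H (Chance): 2/9·26 + 2/3·37 + 1/9·-35 = 26.56
Root (MAX): max(1, 0, 26.56) = 26.56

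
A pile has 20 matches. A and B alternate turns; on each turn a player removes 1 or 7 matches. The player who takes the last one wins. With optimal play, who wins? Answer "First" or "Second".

Second

Positions where the player to move wins (W) vs loses (L):
i:   0  1  2  3  4  5  6  7  8  9 10 11 12 13 14 15 16 17 18 19 20
     L  W  L  W  L  W  L  W  L  W  L  W  L  W  L  W  L  W  L  W  L
Position 20 is L, so the second player wins.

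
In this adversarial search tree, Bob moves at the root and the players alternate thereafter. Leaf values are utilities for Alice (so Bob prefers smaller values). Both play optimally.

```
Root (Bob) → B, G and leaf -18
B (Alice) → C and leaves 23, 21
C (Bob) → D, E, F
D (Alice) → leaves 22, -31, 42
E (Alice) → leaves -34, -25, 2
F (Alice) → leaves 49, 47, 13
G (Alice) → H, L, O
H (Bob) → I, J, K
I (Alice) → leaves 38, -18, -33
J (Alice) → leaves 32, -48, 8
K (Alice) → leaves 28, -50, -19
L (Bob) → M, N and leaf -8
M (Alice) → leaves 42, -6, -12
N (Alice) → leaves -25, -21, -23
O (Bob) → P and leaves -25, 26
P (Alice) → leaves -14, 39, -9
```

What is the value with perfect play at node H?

28

I: max(38, -18, -33) = 38
J: max(32, -48, 8) = 32
K: max(28, -50, -19) = 28
H: min(38, 32, 28) = 28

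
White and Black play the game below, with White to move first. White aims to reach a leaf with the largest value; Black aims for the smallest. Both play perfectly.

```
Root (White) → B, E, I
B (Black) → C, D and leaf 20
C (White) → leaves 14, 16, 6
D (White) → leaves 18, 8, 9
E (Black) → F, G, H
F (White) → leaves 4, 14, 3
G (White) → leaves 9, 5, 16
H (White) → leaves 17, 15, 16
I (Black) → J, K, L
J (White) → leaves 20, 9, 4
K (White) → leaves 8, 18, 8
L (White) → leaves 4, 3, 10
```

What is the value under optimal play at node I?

10

J: max(20, 9, 4) = 20
K: max(8, 18, 8) = 18
L: max(4, 3, 10) = 10
I: min(20, 18, 10) = 10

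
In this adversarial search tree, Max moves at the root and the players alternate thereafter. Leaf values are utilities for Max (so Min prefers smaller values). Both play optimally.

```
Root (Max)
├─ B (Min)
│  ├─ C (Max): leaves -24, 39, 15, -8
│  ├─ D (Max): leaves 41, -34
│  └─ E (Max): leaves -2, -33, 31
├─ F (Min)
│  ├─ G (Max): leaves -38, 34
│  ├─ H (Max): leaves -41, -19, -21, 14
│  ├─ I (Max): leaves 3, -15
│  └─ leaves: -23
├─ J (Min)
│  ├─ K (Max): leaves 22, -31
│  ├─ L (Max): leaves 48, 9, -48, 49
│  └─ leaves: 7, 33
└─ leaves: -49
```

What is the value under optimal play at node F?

-23

G: max(-38, 34) = 34
H: max(-41, -19, -21, 14) = 14
I: max(3, -15) = 3
F: min(34, 14, 3, -23) = -23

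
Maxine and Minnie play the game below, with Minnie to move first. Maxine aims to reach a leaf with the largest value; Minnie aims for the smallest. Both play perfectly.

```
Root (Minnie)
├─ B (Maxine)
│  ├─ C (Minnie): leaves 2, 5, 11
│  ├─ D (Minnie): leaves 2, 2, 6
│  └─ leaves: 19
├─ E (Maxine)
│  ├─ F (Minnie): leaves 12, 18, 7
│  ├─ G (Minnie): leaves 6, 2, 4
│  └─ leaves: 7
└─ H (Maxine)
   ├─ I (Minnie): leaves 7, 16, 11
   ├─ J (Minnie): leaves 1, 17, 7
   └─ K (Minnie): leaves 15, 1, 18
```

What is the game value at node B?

19

C: min(2, 5, 11) = 2
D: min(2, 2, 6) = 2
B: max(2, 2, 19) = 19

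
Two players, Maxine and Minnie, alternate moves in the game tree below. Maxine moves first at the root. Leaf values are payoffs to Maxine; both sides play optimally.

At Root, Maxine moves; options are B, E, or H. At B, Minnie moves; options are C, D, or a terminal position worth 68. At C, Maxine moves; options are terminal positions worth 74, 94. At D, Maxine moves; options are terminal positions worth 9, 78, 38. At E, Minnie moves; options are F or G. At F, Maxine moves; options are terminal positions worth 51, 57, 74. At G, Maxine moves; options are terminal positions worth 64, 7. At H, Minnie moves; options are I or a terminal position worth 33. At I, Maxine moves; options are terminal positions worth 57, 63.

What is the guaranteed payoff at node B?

68

C: max(74, 94) = 94
D: max(9, 78, 38) = 78
B: min(94, 78, 68) = 68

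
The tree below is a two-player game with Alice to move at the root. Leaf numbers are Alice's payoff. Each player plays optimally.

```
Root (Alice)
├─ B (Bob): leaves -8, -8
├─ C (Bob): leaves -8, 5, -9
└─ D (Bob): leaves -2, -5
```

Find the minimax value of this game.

B (Bob): min(-8, -8) = -8
C (Bob): min(-8, 5, -9) = -9
D (Bob): min(-2, -5) = -5
Root (Alice): max(-8, -9, -5) = -5

-5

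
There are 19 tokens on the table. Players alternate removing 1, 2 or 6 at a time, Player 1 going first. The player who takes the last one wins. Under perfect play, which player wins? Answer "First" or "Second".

Compute winning (W) and losing (L) positions by backward induction:
i:   0  1  2  3  4  5  6  7  8  9 10 11 12 13 14 15 16 17 18 19
     L  W  W  L  W  W  W  L  W  W  L  W  W  W  L  W  W  L  W  W
Position 19 is W, so the first player wins.

First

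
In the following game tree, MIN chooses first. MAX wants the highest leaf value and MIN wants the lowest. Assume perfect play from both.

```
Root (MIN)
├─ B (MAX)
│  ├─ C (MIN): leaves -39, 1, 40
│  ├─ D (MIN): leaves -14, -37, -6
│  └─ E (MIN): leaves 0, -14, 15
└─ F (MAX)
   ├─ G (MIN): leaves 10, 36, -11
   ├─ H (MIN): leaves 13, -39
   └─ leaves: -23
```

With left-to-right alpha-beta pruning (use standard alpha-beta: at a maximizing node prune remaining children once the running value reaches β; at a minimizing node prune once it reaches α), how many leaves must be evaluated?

12

C [α=-∞,β=+∞]: v=-39
D [α=-39,β=+∞]: v=-37
E [α=-37,β=+∞]: v=-14
B [α=-∞,β=+∞]: v=-14
G [α=-∞,β=-14]: v=-11
F [α=-∞,β=-14]: v=-11 after child 1 ≥ β → β-cutoff, skip 2
Root [α=-∞,β=+∞]: v=-14
Leaves evaluated: 12 of 15.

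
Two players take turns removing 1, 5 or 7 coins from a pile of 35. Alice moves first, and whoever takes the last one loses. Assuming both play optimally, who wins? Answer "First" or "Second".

Second

Compute winning (W) and losing (L) positions by backward induction:
i:   0  1  2  3  4  5  6  7  8  9 10 11 12 13 14 15 16 17 18 19 20 21 22 23 24 25 26 27 28 29 30 31 32 33 34 35
     W  L  W  L  W  L  W  L  W  L  W  L  W  L  W  L  W  L  W  L  W  L  W  L  W  L  W  L  W  L  W  L  W  L  W  L
Position 35 is L, so the second player wins.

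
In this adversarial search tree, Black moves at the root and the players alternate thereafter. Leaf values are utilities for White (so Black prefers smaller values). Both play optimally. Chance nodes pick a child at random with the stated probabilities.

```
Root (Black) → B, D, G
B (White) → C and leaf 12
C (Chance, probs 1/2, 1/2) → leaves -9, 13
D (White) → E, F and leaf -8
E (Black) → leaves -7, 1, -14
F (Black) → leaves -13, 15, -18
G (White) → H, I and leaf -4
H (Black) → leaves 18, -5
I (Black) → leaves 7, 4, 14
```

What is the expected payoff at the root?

-8

C (Chance): 1/2·-9 + 1/2·13 = 2
B (White): max(2, 12) = 12
E (Black): min(-7, 1, -14) = -14
F (Black): min(-13, 15, -18) = -18
D (White): max(-14, -18, -8) = -8
H (Black): min(18, -5) = -5
I (Black): min(7, 4, 14) = 4
G (White): max(-5, 4, -4) = 4
Root (Black): min(12, -8, 4) = -8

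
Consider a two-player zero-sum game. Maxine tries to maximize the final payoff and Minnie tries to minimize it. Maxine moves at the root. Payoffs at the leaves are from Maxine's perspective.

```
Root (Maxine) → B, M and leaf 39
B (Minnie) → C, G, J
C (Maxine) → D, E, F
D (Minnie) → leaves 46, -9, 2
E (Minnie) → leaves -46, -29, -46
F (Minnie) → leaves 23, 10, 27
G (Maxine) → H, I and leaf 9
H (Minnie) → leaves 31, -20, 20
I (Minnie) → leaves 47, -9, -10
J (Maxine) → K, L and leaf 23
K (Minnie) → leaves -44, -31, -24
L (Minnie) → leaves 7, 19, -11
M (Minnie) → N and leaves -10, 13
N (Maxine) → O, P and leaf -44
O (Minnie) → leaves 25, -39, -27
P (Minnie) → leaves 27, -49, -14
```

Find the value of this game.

39

D (Minnie): min(46, -9, 2) = -9
E (Minnie): min(-46, -29, -46) = -46
F (Minnie): min(23, 10, 27) = 10
C (Maxine): max(-9, -46, 10) = 10
H (Minnie): min(31, -20, 20) = -20
I (Minnie): min(47, -9, -10) = -10
G (Maxine): max(-20, -10, 9) = 9
K (Minnie): min(-44, -31, -24) = -44
L (Minnie): min(7, 19, -11) = -11
J (Maxine): max(-44, -11, 23) = 23
B (Minnie): min(10, 9, 23) = 9
O (Minnie): min(25, -39, -27) = -39
P (Minnie): min(27, -49, -14) = -49
N (Maxine): max(-39, -49, -44) = -39
M (Minnie): min(-39, -10, 13) = -39
Root (Maxine): max(9, -39, 39) = 39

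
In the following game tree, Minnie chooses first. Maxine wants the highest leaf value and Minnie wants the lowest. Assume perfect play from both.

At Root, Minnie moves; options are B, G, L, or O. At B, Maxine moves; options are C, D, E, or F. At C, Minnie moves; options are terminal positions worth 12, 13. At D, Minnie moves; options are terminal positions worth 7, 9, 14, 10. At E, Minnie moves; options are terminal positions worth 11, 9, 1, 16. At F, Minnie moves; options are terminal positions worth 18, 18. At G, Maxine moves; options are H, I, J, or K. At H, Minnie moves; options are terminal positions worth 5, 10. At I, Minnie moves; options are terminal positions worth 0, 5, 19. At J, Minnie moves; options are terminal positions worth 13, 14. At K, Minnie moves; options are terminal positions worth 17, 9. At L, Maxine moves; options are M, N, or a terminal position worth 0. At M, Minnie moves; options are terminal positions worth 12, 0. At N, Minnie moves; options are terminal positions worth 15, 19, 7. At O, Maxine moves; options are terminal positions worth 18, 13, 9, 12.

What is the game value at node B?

C: min(12, 13) = 12
D: min(7, 9, 14, 10) = 7
E: min(11, 9, 1, 16) = 1
F: min(18, 18) = 18
B: max(12, 7, 1, 18) = 18

18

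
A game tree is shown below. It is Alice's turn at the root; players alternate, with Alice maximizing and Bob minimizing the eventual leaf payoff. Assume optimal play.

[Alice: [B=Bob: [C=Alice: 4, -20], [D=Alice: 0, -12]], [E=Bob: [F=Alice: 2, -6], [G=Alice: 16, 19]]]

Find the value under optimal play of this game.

C (Alice): max(4, -20) = 4
D (Alice): max(0, -12) = 0
B (Bob): min(4, 0) = 0
F (Alice): max(2, -6) = 2
G (Alice): max(16, 19) = 19
E (Bob): min(2, 19) = 2
Root (Alice): max(0, 2) = 2

2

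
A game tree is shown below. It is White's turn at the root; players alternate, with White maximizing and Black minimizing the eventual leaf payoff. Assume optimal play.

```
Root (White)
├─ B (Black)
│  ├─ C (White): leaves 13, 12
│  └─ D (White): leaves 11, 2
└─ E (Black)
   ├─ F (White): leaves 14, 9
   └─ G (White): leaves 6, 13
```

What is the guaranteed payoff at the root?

13

C (White): max(13, 12) = 13
D (White): max(11, 2) = 11
B (Black): min(13, 11) = 11
F (White): max(14, 9) = 14
G (White): max(6, 13) = 13
E (Black): min(14, 13) = 13
Root (White): max(11, 13) = 13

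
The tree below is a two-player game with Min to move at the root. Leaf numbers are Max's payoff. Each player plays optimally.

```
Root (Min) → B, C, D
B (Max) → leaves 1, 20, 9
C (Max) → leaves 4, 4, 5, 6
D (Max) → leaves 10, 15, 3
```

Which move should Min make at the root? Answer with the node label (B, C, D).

C

B (Max): max(1, 20, 9) = 20
C (Max): max(4, 4, 5, 6) = 6
D (Max): max(10, 15, 3) = 15
Root (Min): min(20, 6, 15) = 6
Min picks the child with the lowest value: C (value 6).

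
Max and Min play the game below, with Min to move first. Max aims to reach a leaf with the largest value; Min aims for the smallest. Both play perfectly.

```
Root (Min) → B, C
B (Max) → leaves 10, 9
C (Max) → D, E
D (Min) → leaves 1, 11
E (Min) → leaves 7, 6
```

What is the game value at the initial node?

6

B (Max): max(10, 9) = 10
D (Min): min(1, 11) = 1
E (Min): min(7, 6) = 6
C (Max): max(1, 6) = 6
Root (Min): min(10, 6) = 6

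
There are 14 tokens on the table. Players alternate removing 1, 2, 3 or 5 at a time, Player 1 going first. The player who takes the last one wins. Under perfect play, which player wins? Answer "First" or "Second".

Compute winning (W) and losing (L) positions by backward induction:
i:   0  1  2  3  4  5  6  7  8  9 10 11 12 13 14
     L  W  W  W  L  W  W  W  L  W  W  W  L  W  W
Position 14 is W, so the first player wins.

First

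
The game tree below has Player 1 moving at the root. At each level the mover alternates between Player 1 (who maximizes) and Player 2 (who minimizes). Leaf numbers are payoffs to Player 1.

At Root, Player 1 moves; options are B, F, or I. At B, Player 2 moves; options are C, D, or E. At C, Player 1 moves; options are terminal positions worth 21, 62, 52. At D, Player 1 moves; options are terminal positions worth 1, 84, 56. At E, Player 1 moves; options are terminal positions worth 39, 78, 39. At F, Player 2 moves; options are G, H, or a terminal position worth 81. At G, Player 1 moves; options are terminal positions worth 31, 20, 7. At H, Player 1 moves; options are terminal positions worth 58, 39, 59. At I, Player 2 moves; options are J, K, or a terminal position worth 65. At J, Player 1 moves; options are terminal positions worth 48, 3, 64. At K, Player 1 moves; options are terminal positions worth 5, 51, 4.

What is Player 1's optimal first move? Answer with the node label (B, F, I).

C (Player 1): max(21, 62, 52) = 62
D (Player 1): max(1, 84, 56) = 84
E (Player 1): max(39, 78, 39) = 78
B (Player 2): min(62, 84, 78) = 62
G (Player 1): max(31, 20, 7) = 31
H (Player 1): max(58, 39, 59) = 59
F (Player 2): min(31, 59, 81) = 31
J (Player 1): max(48, 3, 64) = 64
K (Player 1): max(5, 51, 4) = 51
I (Player 2): min(64, 51, 65) = 51
Root (Player 1): max(62, 31, 51) = 62
Player 1 picks the child with the highest value: B (value 62).

B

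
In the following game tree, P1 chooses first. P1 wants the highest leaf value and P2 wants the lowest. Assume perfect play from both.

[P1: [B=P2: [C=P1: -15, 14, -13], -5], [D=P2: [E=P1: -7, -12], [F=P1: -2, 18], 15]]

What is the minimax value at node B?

C: max(-15, 14, -13) = 14
B: min(14, -5) = -5

-5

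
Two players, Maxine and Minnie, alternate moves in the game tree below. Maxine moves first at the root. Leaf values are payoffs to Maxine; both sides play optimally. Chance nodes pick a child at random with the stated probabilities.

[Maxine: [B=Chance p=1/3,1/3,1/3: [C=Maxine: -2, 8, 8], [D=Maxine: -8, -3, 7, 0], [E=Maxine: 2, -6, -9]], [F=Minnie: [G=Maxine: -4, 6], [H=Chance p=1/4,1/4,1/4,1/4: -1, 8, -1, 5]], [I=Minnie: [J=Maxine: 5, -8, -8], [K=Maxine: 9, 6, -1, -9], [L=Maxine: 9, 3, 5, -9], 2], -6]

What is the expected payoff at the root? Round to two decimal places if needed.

C (Maxine): max(-2, 8, 8) = 8
D (Maxine): max(-8, -3, 7, 0) = 7
E (Maxine): max(2, -6, -9) = 2
B (Chance): 1/3·8 + 1/3·7 + 1/3·2 = 5.67
G (Maxine): max(-4, 6) = 6
H (Chance): 1/4·-1 + 1/4·8 + 1/4·-1 + 1/4·5 = 2.75
F (Minnie): min(6, 2.75) = 2.75
J (Maxine): max(5, -8, -8) = 5
K (Maxine): max(9, 6, -1, -9) = 9
L (Maxine): max(9, 3, 5, -9) = 9
I (Minnie): min(5, 9, 9, 2) = 2
Root (Maxine): max(5.67, 2.75, 2, -6) = 5.67

5.67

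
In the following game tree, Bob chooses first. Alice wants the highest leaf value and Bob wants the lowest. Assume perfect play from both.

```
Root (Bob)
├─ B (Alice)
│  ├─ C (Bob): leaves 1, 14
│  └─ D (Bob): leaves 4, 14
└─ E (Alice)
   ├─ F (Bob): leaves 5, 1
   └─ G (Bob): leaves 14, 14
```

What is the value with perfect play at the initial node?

C (Bob): min(1, 14) = 1
D (Bob): min(4, 14) = 4
B (Alice): max(1, 4) = 4
F (Bob): min(5, 1) = 1
G (Bob): min(14, 14) = 14
E (Alice): max(1, 14) = 14
Root (Bob): min(4, 14) = 4

4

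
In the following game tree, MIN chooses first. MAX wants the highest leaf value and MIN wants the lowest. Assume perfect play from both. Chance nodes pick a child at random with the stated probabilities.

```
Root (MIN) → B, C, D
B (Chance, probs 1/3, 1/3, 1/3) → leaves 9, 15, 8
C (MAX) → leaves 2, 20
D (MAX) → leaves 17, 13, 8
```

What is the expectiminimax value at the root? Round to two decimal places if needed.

10.67

B (Chance): 1/3·9 + 1/3·15 + 1/3·8 = 10.67
C (MAX): max(2, 20) = 20
D (MAX): max(17, 13, 8) = 17
Root (MIN): min(10.67, 20, 17) = 10.67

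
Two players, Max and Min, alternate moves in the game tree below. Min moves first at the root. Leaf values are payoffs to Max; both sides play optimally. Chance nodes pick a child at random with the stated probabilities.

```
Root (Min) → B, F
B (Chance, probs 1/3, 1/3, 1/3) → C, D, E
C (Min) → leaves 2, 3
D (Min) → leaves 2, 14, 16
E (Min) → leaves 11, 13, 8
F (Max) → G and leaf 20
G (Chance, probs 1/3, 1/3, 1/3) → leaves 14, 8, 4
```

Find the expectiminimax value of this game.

4

C (Min): min(2, 3) = 2
D (Min): min(2, 14, 16) = 2
E (Min): min(11, 13, 8) = 8
B (Chance): 1/3·2 + 1/3·2 + 1/3·8 = 4
G (Chance): 1/3·14 + 1/3·8 + 1/3·4 = 8.67
F (Max): max(8.67, 20) = 20
Root (Min): min(4, 20) = 4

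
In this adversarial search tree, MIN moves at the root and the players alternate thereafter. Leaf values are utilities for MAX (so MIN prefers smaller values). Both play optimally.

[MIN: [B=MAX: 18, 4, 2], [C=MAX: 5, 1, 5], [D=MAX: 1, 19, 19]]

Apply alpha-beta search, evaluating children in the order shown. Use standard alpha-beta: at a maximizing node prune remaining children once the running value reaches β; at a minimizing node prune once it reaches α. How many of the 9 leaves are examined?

B [α=-∞,β=+∞]: v=18
C [α=-∞,β=18]: v=5
D [α=-∞,β=5]: v=19 after child 2 ≥ β → β-cutoff, skip 1
Root [α=-∞,β=+∞]: v=5
Leaves evaluated: 8 of 9.

8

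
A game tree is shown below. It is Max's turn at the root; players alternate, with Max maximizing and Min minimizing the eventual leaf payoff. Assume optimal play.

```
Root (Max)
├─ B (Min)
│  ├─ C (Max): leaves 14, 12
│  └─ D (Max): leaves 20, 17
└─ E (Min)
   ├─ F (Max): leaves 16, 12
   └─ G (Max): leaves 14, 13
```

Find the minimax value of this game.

14

C (Max): max(14, 12) = 14
D (Max): max(20, 17) = 20
B (Min): min(14, 20) = 14
F (Max): max(16, 12) = 16
G (Max): max(14, 13) = 14
E (Min): min(16, 14) = 14
Root (Max): max(14, 14) = 14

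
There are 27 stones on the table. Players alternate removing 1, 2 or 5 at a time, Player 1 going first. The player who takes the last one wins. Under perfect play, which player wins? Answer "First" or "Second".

Second

i:   0  1  2  3  4  5  6  7  8  9 10 11 12 13 14 15 16 17 18 19 20 21 22 23 24 25 26 27
     L  W  W  L  W  W  L  W  W  L  W  W  L  W  W  L  W  W  L  W  W  L  W  W  L  W  W  L
Position 27 is L, so the second player wins.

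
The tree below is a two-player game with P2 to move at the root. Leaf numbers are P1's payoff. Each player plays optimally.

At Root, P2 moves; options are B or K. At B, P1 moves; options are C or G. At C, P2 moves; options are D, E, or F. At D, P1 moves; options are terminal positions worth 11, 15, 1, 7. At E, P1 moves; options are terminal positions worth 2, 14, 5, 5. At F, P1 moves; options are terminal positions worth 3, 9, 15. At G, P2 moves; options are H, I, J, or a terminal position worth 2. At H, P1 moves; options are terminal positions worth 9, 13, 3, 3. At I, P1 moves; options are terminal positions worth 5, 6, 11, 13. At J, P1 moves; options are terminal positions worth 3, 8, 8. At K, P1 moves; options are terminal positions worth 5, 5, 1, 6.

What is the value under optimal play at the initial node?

6

D (P1): max(11, 15, 1, 7) = 15
E (P1): max(2, 14, 5, 5) = 14
F (P1): max(3, 9, 15) = 15
C (P2): min(15, 14, 15) = 14
H (P1): max(9, 13, 3, 3) = 13
I (P1): max(5, 6, 11, 13) = 13
J (P1): max(3, 8, 8) = 8
G (P2): min(13, 13, 8, 2) = 2
B (P1): max(14, 2) = 14
K (P1): max(5, 5, 1, 6) = 6
Root (P2): min(14, 6) = 6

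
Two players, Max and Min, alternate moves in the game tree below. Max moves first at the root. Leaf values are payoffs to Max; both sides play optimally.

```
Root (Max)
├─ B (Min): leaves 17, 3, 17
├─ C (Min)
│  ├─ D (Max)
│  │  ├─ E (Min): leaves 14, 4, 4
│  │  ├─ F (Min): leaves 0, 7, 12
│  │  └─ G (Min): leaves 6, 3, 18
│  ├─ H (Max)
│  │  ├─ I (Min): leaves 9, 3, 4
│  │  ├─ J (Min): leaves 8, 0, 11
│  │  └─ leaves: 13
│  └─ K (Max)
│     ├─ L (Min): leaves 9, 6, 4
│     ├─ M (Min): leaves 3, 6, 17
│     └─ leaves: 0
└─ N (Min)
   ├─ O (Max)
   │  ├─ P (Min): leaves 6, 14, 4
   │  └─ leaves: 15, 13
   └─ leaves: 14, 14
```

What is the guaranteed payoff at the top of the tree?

B (Min): min(17, 3, 17) = 3
E (Min): min(14, 4, 4) = 4
F (Min): min(0, 7, 12) = 0
G (Min): min(6, 3, 18) = 3
D (Max): max(4, 0, 3) = 4
I (Min): min(9, 3, 4) = 3
J (Min): min(8, 0, 11) = 0
H (Max): max(3, 0, 13) = 13
L (Min): min(9, 6, 4) = 4
M (Min): min(3, 6, 17) = 3
K (Max): max(4, 3, 0) = 4
C (Min): min(4, 13, 4) = 4
P (Min): min(6, 14, 4) = 4
O (Max): max(4, 15, 13) = 15
N (Min): min(15, 14, 14) = 14
Root (Max): max(3, 4, 14) = 14

14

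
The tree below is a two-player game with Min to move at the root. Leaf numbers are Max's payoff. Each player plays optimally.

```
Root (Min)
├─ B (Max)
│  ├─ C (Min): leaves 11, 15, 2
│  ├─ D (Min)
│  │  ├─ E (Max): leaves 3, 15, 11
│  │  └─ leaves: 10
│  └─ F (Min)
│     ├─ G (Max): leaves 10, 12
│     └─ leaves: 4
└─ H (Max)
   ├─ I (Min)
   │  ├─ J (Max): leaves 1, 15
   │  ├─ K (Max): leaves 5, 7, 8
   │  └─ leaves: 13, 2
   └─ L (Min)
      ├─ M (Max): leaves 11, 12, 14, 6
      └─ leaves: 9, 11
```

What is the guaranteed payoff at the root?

C (Min): min(11, 15, 2) = 2
E (Max): max(3, 15, 11) = 15
D (Min): min(15, 10) = 10
G (Max): max(10, 12) = 12
F (Min): min(12, 4) = 4
B (Max): max(2, 10, 4) = 10
J (Max): max(1, 15) = 15
K (Max): max(5, 7, 8) = 8
I (Min): min(15, 8, 13, 2) = 2
M (Max): max(11, 12, 14, 6) = 14
L (Min): min(14, 9, 11) = 9
H (Max): max(2, 9) = 9
Root (Min): min(10, 9) = 9

9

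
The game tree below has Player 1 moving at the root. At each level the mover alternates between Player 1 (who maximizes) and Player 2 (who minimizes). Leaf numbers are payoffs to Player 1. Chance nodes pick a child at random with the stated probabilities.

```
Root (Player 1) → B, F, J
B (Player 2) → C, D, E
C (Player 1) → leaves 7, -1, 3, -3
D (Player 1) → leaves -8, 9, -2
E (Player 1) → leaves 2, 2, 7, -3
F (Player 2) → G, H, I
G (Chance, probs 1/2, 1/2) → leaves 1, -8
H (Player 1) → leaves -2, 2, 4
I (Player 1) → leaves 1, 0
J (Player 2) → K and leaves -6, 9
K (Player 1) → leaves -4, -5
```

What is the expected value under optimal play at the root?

7

C (Player 1): max(7, -1, 3, -3) = 7
D (Player 1): max(-8, 9, -2) = 9
E (Player 1): max(2, 2, 7, -3) = 7
B (Player 2): min(7, 9, 7) = 7
G (Chance): 1/2·1 + 1/2·-8 = -3.5
H (Player 1): max(-2, 2, 4) = 4
I (Player 1): max(1, 0) = 1
F (Player 2): min(-3.5, 4, 1) = -3.5
K (Player 1): max(-4, -5) = -4
J (Player 2): min(-4, -6, 9) = -6
Root (Player 1): max(7, -3.5, -6) = 7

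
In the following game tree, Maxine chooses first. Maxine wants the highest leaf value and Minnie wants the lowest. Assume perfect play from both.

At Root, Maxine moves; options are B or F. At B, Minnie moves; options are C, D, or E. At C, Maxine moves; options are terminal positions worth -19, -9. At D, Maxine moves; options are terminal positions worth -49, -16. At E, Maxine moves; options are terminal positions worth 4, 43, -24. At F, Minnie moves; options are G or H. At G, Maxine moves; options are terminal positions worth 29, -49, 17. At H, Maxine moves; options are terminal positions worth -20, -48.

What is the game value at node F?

G: max(29, -49, 17) = 29
H: max(-20, -48) = -20
F: min(29, -20) = -20

-20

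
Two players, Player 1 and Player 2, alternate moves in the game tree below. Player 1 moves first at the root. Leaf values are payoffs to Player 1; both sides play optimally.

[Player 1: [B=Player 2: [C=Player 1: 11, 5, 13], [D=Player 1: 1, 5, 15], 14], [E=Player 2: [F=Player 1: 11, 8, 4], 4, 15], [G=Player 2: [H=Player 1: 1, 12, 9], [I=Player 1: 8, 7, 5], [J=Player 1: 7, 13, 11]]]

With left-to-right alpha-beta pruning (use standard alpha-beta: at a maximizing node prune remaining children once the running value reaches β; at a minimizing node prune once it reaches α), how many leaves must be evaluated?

13

C [α=-∞,β=+∞]: v=13
D [α=-∞,β=13]: v=15
B [α=-∞,β=+∞]: v=13
F [α=13,β=+∞]: v=11
E [α=13,β=+∞]: v=11 after child 1 ≤ α → α-cutoff, skip 2
H [α=13,β=+∞]: v=12
G [α=13,β=+∞]: v=12 after child 1 ≤ α → α-cutoff, skip 2
Root [α=-∞,β=+∞]: v=13
Leaves evaluated: 13 of 21.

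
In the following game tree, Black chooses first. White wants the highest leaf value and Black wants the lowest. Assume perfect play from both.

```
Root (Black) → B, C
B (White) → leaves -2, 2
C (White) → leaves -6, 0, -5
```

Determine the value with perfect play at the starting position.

B (White): max(-2, 2) = 2
C (White): max(-6, 0, -5) = 0
Root (Black): min(2, 0) = 0

0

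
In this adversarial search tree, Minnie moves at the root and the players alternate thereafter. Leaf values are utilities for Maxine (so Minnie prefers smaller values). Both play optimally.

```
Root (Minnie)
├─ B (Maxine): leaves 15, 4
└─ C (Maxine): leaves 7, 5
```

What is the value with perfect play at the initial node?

7

B (Maxine): max(15, 4) = 15
C (Maxine): max(7, 5) = 7
Root (Minnie): min(15, 7) = 7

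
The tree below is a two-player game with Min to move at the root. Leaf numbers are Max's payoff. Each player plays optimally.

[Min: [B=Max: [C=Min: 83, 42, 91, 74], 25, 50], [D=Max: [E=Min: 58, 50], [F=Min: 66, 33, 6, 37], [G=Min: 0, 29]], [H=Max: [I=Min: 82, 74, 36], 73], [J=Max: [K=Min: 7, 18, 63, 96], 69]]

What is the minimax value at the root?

C (Min): min(83, 42, 91, 74) = 42
B (Max): max(42, 25, 50) = 50
E (Min): min(58, 50) = 50
F (Min): min(66, 33, 6, 37) = 6
G (Min): min(0, 29) = 0
D (Max): max(50, 6, 0) = 50
I (Min): min(82, 74, 36) = 36
H (Max): max(36, 73) = 73
K (Min): min(7, 18, 63, 96) = 7
J (Max): max(7, 69) = 69
Root (Min): min(50, 50, 73, 69) = 50

50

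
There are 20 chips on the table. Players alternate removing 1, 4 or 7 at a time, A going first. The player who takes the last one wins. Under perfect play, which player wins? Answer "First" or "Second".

First

W/L table (W = player to move can force a win):
i:   0  1  2  3  4  5  6  7  8  9 10 11 12 13 14 15 16 17 18 19 20
     L  W  L  W  W  L  W  W  L  W  L  W  W  L  W  W  L  W  L  W  W
Position 20 is W, so the first player wins.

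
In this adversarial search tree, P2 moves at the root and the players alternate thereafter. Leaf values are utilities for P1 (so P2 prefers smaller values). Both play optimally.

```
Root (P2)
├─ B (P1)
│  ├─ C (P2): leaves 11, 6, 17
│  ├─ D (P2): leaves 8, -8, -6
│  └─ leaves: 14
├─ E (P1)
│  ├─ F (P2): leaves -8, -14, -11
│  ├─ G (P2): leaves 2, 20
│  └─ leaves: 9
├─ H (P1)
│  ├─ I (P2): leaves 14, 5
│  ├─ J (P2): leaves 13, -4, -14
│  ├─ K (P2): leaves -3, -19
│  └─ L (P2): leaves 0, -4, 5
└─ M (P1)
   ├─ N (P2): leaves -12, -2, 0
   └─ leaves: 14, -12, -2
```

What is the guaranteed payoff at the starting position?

C (P2): min(11, 6, 17) = 6
D (P2): min(8, -8, -6) = -8
B (P1): max(6, -8, 14) = 14
F (P2): min(-8, -14, -11) = -14
G (P2): min(2, 20) = 2
E (P1): max(-14, 2, 9) = 9
I (P2): min(14, 5) = 5
J (P2): min(13, -4, -14) = -14
K (P2): min(-3, -19) = -19
L (P2): min(0, -4, 5) = -4
H (P1): max(5, -14, -19, -4) = 5
N (P2): min(-12, -2, 0) = -12
M (P1): max(-12, 14, -12, -2) = 14
Root (P2): min(14, 9, 5, 14) = 5

5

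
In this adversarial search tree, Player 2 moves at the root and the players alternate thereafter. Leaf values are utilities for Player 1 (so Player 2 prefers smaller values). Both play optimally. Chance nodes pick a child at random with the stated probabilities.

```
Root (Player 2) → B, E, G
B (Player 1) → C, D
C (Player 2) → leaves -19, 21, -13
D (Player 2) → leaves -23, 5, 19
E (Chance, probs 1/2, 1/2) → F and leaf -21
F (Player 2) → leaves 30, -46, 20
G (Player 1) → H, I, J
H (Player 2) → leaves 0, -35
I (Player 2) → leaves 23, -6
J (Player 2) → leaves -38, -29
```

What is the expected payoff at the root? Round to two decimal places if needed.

-33.5

C (Player 2): min(-19, 21, -13) = -19
D (Player 2): min(-23, 5, 19) = -23
B (Player 1): max(-19, -23) = -19
F (Player 2): min(30, -46, 20) = -46
E (Chance): 1/2·-46 + 1/2·-21 = -33.5
H (Player 2): min(0, -35) = -35
I (Player 2): min(23, -6) = -6
J (Player 2): min(-38, -29) = -38
G (Player 1): max(-35, -6, -38) = -6
Root (Player 2): min(-19, -33.5, -6) = -33.5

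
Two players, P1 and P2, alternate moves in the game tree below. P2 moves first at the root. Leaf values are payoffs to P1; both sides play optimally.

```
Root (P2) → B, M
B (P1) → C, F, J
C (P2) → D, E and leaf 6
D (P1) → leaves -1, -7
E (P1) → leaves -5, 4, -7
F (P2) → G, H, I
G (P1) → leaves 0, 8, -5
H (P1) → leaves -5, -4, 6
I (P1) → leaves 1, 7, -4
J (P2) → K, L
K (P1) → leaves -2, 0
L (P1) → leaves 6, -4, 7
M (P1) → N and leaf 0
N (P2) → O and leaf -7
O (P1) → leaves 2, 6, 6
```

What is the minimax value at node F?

6

G: max(0, 8, -5) = 8
H: max(-5, -4, 6) = 6
I: max(1, 7, -4) = 7
F: min(8, 6, 7) = 6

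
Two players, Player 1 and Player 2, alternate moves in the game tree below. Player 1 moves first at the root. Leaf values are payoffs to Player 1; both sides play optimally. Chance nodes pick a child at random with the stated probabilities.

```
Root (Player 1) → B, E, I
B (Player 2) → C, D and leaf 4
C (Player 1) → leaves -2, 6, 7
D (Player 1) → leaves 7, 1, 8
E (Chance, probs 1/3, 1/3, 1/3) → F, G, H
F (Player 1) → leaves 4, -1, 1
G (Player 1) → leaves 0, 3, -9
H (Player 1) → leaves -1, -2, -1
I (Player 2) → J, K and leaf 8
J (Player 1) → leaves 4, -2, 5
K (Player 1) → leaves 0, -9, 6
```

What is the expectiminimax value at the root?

C (Player 1): max(-2, 6, 7) = 7
D (Player 1): max(7, 1, 8) = 8
B (Player 2): min(7, 8, 4) = 4
F (Player 1): max(4, -1, 1) = 4
G (Player 1): max(0, 3, -9) = 3
H (Player 1): max(-1, -2, -1) = -1
E (Chance): 1/3·4 + 1/3·3 + 1/3·-1 = 2
J (Player 1): max(4, -2, 5) = 5
K (Player 1): max(0, -9, 6) = 6
I (Player 2): min(5, 6, 8) = 5
Root (Player 1): max(4, 2, 5) = 5

5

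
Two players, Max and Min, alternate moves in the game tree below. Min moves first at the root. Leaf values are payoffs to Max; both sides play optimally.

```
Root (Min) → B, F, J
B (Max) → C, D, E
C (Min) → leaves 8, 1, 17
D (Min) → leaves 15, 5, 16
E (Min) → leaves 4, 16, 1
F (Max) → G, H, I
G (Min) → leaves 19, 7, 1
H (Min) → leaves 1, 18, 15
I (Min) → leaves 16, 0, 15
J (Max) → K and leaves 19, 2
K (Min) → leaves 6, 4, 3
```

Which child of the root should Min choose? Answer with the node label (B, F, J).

C (Min): min(8, 1, 17) = 1
D (Min): min(15, 5, 16) = 5
E (Min): min(4, 16, 1) = 1
B (Max): max(1, 5, 1) = 5
G (Min): min(19, 7, 1) = 1
H (Min): min(1, 18, 15) = 1
I (Min): min(16, 0, 15) = 0
F (Max): max(1, 1, 0) = 1
K (Min): min(6, 4, 3) = 3
J (Max): max(3, 19, 2) = 19
Root (Min): min(5, 1, 19) = 1
Min picks the child with the lowest value: F (value 1).

F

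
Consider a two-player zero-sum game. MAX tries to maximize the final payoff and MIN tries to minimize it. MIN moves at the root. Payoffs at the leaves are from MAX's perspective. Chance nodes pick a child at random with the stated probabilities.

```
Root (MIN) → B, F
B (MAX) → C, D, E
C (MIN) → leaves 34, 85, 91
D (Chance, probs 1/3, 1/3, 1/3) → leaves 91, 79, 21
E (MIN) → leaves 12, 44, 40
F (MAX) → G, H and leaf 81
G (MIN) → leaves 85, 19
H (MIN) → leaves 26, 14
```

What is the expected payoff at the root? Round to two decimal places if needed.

63.67

C (MIN): min(34, 85, 91) = 34
D (Chance): 1/3·91 + 1/3·79 + 1/3·21 = 63.67
E (MIN): min(12, 44, 40) = 12
B (MAX): max(34, 63.67, 12) = 63.67
G (MIN): min(85, 19) = 19
H (MIN): min(26, 14) = 14
F (MAX): max(19, 14, 81) = 81
Root (MIN): min(63.67, 81) = 63.67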